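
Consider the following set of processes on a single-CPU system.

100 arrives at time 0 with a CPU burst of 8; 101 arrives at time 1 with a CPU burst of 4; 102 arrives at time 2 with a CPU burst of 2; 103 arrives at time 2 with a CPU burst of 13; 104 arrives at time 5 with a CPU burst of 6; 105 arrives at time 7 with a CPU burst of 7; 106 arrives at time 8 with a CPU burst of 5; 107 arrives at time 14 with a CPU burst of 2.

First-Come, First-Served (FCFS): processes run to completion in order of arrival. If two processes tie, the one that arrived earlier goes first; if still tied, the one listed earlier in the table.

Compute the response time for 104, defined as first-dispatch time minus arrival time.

22

Schedule: | 100 0-8 | 101 8-12 | 102 12-14 | 103 14-27 | 104 27-33 | 105 33-40 | 106 40-45 | 107 45-47 |
Completion: 100=8  101=12  102=14  103=27  104=33  105=40  106=45  107=47
Response(104) = first start − arrival = 27 − 5 = 22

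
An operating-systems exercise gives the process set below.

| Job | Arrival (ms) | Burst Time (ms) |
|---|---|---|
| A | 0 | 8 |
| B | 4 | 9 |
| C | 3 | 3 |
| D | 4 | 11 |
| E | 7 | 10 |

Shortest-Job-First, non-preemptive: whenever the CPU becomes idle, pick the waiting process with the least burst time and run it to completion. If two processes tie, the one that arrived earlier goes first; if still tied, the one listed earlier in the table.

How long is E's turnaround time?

Schedule: | A 0-8 | C 8-11 | B 11-20 | E 20-30 | D 30-41 |
Completion: A=8  B=20  C=11  D=41  E=30
Turnaround (C−A): A=8  B=16  C=8  D=37  E=23
Turnaround(E) = completion − arrival = 30 − 7 = 23

23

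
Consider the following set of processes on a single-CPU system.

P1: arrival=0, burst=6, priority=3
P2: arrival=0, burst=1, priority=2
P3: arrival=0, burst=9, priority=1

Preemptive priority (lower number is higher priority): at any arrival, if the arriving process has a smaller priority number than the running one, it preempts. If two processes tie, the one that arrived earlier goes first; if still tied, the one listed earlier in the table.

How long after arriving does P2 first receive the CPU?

Timeline: | P3 0-9 | P2 9-10 | P1 10-16 |
Completion: P1=16  P2=10  P3=9
Response(P2) = first start − arrival = 9 − 0 = 9

9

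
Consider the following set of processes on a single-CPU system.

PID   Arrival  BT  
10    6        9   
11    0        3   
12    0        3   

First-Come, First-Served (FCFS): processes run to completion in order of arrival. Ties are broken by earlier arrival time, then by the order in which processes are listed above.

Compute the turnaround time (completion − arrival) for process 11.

3

Gantt: | 11 0-3 | 12 3-6 | 10 6-15 |
Completion: 10=15  11=3  12=6
Turnaround (C−A): 10=9  11=3  12=6
Turnaround(11) = completion − arrival = 3 − 0 = 3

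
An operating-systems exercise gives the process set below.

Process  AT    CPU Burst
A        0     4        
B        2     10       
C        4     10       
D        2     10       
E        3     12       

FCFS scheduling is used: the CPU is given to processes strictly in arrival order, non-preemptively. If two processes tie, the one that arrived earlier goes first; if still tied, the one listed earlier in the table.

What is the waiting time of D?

12

Gantt: | A 0-4 | B 4-14 | D 14-24 | E 24-36 | C 36-46 |
Completion: A=4  B=14  C=46  D=24  E=36
Waiting(D) = turnaround − burst = 22 − 10 = 12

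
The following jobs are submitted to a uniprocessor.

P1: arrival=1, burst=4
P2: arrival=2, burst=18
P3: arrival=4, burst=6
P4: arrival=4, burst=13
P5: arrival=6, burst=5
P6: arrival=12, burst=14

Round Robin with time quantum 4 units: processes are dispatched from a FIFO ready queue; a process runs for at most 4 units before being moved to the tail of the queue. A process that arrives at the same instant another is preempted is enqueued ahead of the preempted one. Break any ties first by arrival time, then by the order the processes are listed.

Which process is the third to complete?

P5

Schedule: | idle 0-1 | P1 1-5 | P2 5-9 | P3 9-13 | P4 13-17 | P5 17-21 | P2 21-25 | P6 25-29 | P3 29-31 | P4 31-35 | P5 35-36 | P2 36-40 | P6 40-44 | P4 44-48 | P2 48-52 | P6 52-56 | P4 56-57 | P2 57-59 | P6 59-61 |
Completion: P1=5  P2=59  P3=31  P4=57  P5=36  P6=61
Turnaround (C−A): P1=4  P2=57  P3=27  P4=53  P5=30  P6=49
Finish order: P1 → P3 → P5 → P4 → P2 → P6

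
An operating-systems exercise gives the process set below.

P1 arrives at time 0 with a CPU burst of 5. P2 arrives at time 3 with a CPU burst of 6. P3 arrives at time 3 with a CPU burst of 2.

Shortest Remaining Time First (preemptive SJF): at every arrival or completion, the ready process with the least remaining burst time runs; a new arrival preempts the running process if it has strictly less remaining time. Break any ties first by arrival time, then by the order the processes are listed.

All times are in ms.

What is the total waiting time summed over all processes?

Timeline: | P1 0-5 | P3 5-7 | P2 7-13 |
Completion: P1=5  P2=13  P3=7
Waiting = turnaround − burst: P1=0, P2=4, P3=2
Total waiting = 0 + 4 + 2 = 6

6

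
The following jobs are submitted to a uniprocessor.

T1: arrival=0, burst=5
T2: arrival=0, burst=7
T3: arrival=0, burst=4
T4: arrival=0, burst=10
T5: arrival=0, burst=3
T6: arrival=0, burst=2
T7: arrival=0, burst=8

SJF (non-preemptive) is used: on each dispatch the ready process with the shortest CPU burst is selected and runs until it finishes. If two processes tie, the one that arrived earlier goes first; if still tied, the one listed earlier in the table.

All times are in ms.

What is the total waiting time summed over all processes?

Schedule: | T6 0-2 | T5 2-5 | T3 5-9 | T1 9-14 | T2 14-21 | T7 21-29 | T4 29-39 |
Completion: T1=14  T2=21  T3=9  T4=39  T5=5  T6=2  T7=29
Turnaround (C−A): T1=14  T2=21  T3=9  T4=39  T5=5  T6=2  T7=29
Waiting = turnaround − burst: T1=9, T2=14, T3=5, T4=29, T5=2, T6=0, T7=21
Total waiting = 9 + 14 + 5 + 29 + 2 + 0 + 21 = 80

80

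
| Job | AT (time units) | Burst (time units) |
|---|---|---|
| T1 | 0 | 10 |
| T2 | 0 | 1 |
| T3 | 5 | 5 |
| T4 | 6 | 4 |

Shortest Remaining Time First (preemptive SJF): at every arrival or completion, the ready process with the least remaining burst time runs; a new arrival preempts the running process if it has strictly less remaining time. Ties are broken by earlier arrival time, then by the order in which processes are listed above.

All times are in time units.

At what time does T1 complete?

Timeline: | T2 0-1 | T1 1-5 | T3 5-10 | T4 10-14 | T1 14-20 |
Completion: T1=20  T2=1  T3=10  T4=14

20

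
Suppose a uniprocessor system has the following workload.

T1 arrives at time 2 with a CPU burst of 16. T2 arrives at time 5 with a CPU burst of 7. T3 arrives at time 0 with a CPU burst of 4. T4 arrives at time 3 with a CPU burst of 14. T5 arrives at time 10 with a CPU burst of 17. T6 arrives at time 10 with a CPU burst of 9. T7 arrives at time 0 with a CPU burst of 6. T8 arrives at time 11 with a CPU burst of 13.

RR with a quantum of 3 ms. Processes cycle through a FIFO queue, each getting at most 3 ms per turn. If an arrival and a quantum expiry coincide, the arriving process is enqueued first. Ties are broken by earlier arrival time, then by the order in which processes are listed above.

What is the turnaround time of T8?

Gantt: | T3 0-3 | T7 3-6 | T1 6-9 | T4 9-12 | T3 12-13 | T2 13-16 | T7 16-19 | T1 19-22 | T5 22-25 | T6 25-28 | T8 28-31 | T4 31-34 | T2 34-37 | T1 37-40 | T5 40-43 | T6 43-46 | T8 46-49 | T4 49-52 | T2 52-53 | T1 53-56 | T5 56-59 | T6 59-62 | T8 62-65 | T4 65-68 | T1 68-71 | T5 71-74 | T8 74-77 | T4 77-79 | T1 79-80 | T5 80-83 | T8 83-84 | T5 84-86 |
Completion: T1=80  T2=53  T3=13  T4=79  T5=86  T6=62  T7=19  T8=84
Turnaround(T8) = completion − arrival = 84 − 11 = 73

73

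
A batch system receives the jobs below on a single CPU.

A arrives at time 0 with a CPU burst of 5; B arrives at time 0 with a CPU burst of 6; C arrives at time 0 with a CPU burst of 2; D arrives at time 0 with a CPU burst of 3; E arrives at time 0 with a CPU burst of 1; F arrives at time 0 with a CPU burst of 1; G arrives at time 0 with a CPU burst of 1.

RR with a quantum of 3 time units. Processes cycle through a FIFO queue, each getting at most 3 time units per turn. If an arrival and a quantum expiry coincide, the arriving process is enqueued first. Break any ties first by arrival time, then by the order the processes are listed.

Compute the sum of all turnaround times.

93

Timeline: | A 0-3 | B 3-6 | C 6-8 | D 8-11 | E 11-12 | F 12-13 | G 13-14 | A 14-16 | B 16-19 |
Completion: A=16  B=19  C=8  D=11  E=12  F=13  G=14
Turnaround = completion − arrival: A=16, B=19, C=8, D=11, E=12, F=13, G=14
Total turnaround = 16 + 19 + 8 + 11 + 12 + 13 + 14 = 93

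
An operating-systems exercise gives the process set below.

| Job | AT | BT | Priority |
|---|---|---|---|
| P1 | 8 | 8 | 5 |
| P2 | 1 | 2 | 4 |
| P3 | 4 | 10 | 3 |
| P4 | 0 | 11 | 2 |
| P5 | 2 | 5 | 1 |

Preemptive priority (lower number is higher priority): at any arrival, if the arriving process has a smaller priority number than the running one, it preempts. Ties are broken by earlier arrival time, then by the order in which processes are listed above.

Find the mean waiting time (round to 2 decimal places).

12.40

Gantt: | P4 0-2 | P5 2-7 | P4 7-16 | P3 16-26 | P2 26-28 | P1 28-36 |
Completion: P1=36  P2=28  P3=26  P4=16  P5=7
Waiting times: P1=20, P2=25, P3=12, P4=5, P5=0
Average waiting = (20+25+12+5+0) / 5 = 62/5 = 12.40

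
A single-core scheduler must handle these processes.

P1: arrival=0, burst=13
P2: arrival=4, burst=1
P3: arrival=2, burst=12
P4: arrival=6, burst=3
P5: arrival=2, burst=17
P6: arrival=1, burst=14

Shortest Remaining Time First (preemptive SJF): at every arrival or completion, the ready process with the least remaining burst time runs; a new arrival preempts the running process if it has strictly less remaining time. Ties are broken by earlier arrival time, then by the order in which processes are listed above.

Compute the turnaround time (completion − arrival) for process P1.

17

Schedule: | P1 0-4 | P2 4-5 | P1 5-6 | P4 6-9 | P1 9-17 | P3 17-29 | P6 29-43 | P5 43-60 |
Completion: P1=17  P2=5  P3=29  P4=9  P5=60  P6=43
Turnaround (C−A): P1=17  P2=1  P3=27  P4=3  P5=58  P6=42
Turnaround(P1) = completion − arrival = 17 − 0 = 17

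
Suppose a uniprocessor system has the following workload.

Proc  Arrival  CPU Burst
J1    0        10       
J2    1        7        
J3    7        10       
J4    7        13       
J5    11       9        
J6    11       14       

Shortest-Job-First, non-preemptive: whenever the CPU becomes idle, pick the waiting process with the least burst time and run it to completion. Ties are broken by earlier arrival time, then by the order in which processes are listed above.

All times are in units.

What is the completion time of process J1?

Gantt: | J1 0-10 | J2 10-17 | J5 17-26 | J3 26-36 | J4 36-49 | J6 49-63 |
Completion: J1=10  J2=17  J3=36  J4=49  J5=26  J6=63

10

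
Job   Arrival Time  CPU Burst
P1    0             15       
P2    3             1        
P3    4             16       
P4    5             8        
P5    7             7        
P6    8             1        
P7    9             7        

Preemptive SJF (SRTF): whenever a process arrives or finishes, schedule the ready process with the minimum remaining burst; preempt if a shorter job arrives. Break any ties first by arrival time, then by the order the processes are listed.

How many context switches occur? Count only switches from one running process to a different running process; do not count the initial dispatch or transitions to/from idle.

9

Gantt: | P1 0-3 | P2 3-4 | P1 4-5 | P4 5-8 | P6 8-9 | P4 9-14 | P5 14-21 | P7 21-28 | P1 28-39 | P3 39-55 |
Completion: P1=39  P2=4  P3=55  P4=14  P5=21  P6=9  P7=28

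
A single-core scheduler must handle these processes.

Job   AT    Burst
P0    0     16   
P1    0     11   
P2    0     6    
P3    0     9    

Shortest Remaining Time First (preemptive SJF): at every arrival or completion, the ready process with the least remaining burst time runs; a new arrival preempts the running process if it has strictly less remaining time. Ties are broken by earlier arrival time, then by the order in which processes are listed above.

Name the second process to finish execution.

P3

Timeline: | P2 0-6 | P3 6-15 | P1 15-26 | P0 26-42 |
Completion: P0=42  P1=26  P2=6  P3=15
Finish order: P2 → P3 → P1 → P0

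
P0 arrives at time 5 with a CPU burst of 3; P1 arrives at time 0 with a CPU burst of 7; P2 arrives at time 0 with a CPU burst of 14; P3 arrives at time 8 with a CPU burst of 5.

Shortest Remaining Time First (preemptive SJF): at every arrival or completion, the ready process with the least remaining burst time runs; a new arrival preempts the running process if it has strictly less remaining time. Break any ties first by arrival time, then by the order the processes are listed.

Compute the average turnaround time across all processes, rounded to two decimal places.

Schedule: | P1 0-7 | P0 7-10 | P3 10-15 | P2 15-29 |
Completion: P0=10  P1=7  P2=29  P3=15
Turnaround times: P0=5, P1=7, P2=29, P3=7
Average turnaround = (5+7+29+7) / 4 = 48/4 = 12.00

12.00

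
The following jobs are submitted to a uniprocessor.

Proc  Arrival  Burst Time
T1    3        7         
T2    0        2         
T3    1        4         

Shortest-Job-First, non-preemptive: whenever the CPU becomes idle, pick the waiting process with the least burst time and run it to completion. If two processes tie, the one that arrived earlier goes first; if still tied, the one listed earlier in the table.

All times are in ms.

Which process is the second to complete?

T3

Gantt: | T2 0-2 | T3 2-6 | T1 6-13 |
Completion: T1=13  T2=2  T3=6
Finish order: T2 → T3 → T1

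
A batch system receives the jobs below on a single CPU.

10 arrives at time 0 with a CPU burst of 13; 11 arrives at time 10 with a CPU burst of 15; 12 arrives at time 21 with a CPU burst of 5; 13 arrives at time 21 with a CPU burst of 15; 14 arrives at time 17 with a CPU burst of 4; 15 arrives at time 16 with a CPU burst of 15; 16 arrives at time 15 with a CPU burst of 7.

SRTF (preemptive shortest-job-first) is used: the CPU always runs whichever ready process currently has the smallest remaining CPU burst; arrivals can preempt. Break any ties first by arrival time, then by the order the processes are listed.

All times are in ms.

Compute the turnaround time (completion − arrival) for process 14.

4

Gantt: | 10 0-13 | 11 13-15 | 16 15-17 | 14 17-21 | 16 21-26 | 12 26-31 | 11 31-44 | 15 44-59 | 13 59-74 |
Completion: 10=13  11=44  12=31  13=74  14=21  15=59  16=26
Turnaround (C−A): 10=13  11=34  12=10  13=53  14=4  15=43  16=11
Turnaround(14) = completion − arrival = 21 − 17 = 4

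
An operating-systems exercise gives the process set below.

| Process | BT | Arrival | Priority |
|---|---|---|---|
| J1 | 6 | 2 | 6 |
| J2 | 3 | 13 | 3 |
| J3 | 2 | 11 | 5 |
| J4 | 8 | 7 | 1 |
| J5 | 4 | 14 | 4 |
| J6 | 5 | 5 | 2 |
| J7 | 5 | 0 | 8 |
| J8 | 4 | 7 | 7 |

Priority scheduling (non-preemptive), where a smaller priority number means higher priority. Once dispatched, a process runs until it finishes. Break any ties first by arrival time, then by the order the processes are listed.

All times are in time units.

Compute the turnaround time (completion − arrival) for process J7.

Gantt: | J7 0-5 | J6 5-10 | J4 10-18 | J2 18-21 | J5 21-25 | J3 25-27 | J1 27-33 | J8 33-37 |
Completion: J1=33  J2=21  J3=27  J4=18  J5=25  J6=10  J7=5  J8=37
Turnaround (C−A): J1=31  J2=8  J3=16  J4=11  J5=11  J6=5  J7=5  J8=30
Turnaround(J7) = completion − arrival = 5 − 0 = 5

5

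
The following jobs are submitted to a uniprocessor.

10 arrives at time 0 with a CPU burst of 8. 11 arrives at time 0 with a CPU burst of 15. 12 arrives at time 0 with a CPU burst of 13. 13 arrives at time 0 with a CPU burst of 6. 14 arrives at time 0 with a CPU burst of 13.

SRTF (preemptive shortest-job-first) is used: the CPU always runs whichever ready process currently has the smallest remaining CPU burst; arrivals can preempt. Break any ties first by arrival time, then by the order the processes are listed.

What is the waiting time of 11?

Timeline: | 13 0-6 | 10 6-14 | 12 14-27 | 14 27-40 | 11 40-55 |
Completion: 10=14  11=55  12=27  13=6  14=40
Turnaround (C−A): 10=14  11=55  12=27  13=6  14=40
Waiting(11) = turnaround − burst = 55 − 15 = 40

40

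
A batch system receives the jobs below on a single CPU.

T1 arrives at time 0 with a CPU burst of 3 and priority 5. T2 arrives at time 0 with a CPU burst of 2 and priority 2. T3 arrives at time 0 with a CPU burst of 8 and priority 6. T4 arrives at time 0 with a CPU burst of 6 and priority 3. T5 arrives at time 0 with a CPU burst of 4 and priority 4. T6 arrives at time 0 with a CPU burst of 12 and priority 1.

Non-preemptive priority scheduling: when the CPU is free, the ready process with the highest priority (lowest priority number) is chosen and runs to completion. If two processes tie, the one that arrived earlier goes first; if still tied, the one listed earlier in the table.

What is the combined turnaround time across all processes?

132

Schedule: | T6 0-12 | T2 12-14 | T4 14-20 | T5 20-24 | T1 24-27 | T3 27-35 |
Completion: T1=27  T2=14  T3=35  T4=20  T5=24  T6=12
Turnaround = completion − arrival: T1=27, T2=14, T3=35, T4=20, T5=24, T6=12
Total turnaround = 27 + 14 + 35 + 20 + 24 + 12 = 132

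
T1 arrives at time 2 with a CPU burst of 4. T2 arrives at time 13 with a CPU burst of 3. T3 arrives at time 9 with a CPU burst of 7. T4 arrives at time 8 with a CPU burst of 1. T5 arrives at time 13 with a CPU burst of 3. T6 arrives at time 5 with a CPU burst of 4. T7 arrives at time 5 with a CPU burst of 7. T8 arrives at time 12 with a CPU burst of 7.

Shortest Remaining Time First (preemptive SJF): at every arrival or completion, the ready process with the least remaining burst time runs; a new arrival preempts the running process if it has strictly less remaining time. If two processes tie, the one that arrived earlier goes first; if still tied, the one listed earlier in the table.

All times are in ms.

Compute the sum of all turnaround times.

Gantt: | idle 0-2 | T1 2-6 | T6 6-8 | T4 8-9 | T6 9-11 | T7 11-13 | T2 13-16 | T5 16-19 | T7 19-24 | T3 24-31 | T8 31-38 |
Completion: T1=6  T2=16  T3=31  T4=9  T5=19  T6=11  T7=24  T8=38
Turnaround (C−A): T1=4  T2=3  T3=22  T4=1  T5=6  T6=6  T7=19  T8=26
Turnaround = completion − arrival: T1=4, T2=3, T3=22, T4=1, T5=6, T6=6, T7=19, T8=26
Total turnaround = 4 + 3 + 22 + 1 + 6 + 6 + 19 + 26 = 87

87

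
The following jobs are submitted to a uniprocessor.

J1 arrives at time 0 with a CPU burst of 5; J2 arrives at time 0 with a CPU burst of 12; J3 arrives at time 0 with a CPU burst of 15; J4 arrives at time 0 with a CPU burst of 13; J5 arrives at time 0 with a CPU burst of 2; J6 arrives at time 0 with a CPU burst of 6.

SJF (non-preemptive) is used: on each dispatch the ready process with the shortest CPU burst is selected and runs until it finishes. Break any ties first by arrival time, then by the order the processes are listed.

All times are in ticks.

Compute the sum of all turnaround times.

Gantt: | J5 0-2 | J1 2-7 | J6 7-13 | J2 13-25 | J4 25-38 | J3 38-53 |
Completion: J1=7  J2=25  J3=53  J4=38  J5=2  J6=13
Turnaround (C−A): J1=7  J2=25  J3=53  J4=38  J5=2  J6=13
Turnaround = completion − arrival: J1=7, J2=25, J3=53, J4=38, J5=2, J6=13
Total turnaround = 7 + 25 + 53 + 38 + 2 + 13 = 138

138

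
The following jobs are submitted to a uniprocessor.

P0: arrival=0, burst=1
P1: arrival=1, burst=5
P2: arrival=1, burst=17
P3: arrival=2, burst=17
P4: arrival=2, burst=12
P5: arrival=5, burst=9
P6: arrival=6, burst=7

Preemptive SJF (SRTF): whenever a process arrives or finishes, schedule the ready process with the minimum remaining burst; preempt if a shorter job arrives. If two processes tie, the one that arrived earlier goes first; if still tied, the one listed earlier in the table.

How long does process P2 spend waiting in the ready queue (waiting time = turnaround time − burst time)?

Gantt: | P0 0-1 | P1 1-6 | P6 6-13 | P5 13-22 | P4 22-34 | P2 34-51 | P3 51-68 |
Completion: P0=1  P1=6  P2=51  P3=68  P4=34  P5=22  P6=13
Waiting(P2) = turnaround − burst = 50 − 17 = 33

33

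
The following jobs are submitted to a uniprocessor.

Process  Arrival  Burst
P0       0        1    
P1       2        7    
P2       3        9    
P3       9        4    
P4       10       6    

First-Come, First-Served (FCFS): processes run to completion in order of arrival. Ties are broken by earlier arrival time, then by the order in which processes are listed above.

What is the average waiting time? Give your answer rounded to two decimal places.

5.40

Schedule: | P0 0-1 | idle 1-2 | P1 2-9 | P2 9-18 | P3 18-22 | P4 22-28 |
Completion: P0=1  P1=9  P2=18  P3=22  P4=28
Turnaround (C−A): P0=1  P1=7  P2=15  P3=13  P4=18
Waiting times: P0=0, P1=0, P2=6, P3=9, P4=12
Average waiting = (0+0+6+9+12) / 5 = 27/5 = 5.40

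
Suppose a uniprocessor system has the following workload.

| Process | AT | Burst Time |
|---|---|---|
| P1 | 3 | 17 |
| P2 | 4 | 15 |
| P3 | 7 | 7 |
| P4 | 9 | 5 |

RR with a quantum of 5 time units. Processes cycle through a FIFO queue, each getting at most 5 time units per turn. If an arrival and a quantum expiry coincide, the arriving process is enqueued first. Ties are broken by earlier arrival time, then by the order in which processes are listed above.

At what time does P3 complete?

Timeline: | idle 0-3 | P1 3-8 | P2 8-13 | P3 13-18 | P1 18-23 | P4 23-28 | P2 28-33 | P3 33-35 | P1 35-40 | P2 40-45 | P1 45-47 |
Completion: P1=47  P2=45  P3=35  P4=28

35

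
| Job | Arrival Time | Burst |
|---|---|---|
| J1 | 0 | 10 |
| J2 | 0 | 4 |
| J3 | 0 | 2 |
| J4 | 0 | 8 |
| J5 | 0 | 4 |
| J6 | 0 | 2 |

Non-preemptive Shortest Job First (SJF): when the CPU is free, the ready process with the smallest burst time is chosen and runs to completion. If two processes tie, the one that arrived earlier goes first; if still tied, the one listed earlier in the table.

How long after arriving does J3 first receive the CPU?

Timeline: | J3 0-2 | J6 2-4 | J2 4-8 | J5 8-12 | J4 12-20 | J1 20-30 |
Completion: J1=30  J2=8  J3=2  J4=20  J5=12  J6=4
Turnaround (C−A): J1=30  J2=8  J3=2  J4=20  J5=12  J6=4
Response(J3) = first start − arrival = 0 − 0 = 0

0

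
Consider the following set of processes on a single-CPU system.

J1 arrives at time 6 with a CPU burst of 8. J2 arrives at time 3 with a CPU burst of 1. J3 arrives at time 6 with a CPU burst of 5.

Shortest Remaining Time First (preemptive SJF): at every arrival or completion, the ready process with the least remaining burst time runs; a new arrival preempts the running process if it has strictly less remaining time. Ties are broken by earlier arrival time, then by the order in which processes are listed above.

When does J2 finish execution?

4

Gantt: | idle 0-3 | J2 3-4 | idle 4-6 | J3 6-11 | J1 11-19 |
Completion: J1=19  J2=4  J3=11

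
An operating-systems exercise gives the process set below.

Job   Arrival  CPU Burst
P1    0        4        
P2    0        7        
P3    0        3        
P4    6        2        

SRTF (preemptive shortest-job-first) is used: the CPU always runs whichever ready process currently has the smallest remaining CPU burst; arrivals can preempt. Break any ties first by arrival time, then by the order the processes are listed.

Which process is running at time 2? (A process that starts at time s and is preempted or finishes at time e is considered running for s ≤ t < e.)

P3

Timeline: | P3 0-3 | P1 3-7 | P4 7-9 | P2 9-16 |
Completion: P1=7  P2=16  P3=3  P4=9
Turnaround (C−A): P1=7  P2=16  P3=3  P4=3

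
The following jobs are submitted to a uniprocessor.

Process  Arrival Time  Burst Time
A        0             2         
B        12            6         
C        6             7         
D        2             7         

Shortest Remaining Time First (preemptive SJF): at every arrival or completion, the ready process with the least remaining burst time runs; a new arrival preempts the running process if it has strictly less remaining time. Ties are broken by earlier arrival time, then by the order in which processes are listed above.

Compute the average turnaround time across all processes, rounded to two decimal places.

Gantt: | A 0-2 | D 2-9 | C 9-16 | B 16-22 |
Completion: A=2  B=22  C=16  D=9
Turnaround times: A=2, B=10, C=10, D=7
Average turnaround = (2+10+10+7) / 4 = 29/4 = 7.25

7.25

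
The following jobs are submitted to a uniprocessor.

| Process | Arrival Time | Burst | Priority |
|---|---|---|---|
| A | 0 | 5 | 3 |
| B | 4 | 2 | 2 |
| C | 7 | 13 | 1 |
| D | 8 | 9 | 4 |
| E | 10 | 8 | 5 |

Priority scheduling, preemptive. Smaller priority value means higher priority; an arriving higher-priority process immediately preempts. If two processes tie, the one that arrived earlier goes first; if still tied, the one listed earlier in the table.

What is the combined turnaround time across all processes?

Gantt: | A 0-4 | B 4-6 | A 6-7 | C 7-20 | D 20-29 | E 29-37 |
Completion: A=7  B=6  C=20  D=29  E=37
Turnaround = completion − arrival: A=7, B=2, C=13, D=21, E=27
Total turnaround = 7 + 2 + 13 + 21 + 27 = 70

70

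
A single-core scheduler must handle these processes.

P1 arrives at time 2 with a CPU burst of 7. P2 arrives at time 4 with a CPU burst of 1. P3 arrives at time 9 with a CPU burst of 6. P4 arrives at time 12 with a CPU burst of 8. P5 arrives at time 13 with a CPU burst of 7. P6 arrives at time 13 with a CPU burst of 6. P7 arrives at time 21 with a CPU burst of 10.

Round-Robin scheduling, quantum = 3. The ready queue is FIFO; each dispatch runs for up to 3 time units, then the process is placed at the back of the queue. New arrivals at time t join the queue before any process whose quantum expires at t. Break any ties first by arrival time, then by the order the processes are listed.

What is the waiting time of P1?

Gantt: | idle 0-2 | P1 2-5 | P2 5-6 | P1 6-9 | P3 9-12 | P1 12-13 | P4 13-16 | P3 16-19 | P5 19-22 | P6 22-25 | P4 25-28 | P7 28-31 | P5 31-34 | P6 34-37 | P4 37-39 | P7 39-42 | P5 42-43 | P7 43-47 |
Completion: P1=13  P2=6  P3=19  P4=39  P5=43  P6=37  P7=47
Turnaround (C−A): P1=11  P2=2  P3=10  P4=27  P5=30  P6=24  P7=26
Waiting(P1) = turnaround − burst = 11 − 7 = 4

4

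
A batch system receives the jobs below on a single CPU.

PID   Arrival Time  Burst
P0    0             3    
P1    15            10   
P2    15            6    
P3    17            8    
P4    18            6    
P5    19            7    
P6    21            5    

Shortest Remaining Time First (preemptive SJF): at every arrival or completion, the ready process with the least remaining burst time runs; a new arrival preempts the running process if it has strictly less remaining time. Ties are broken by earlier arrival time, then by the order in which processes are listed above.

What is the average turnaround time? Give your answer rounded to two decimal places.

Timeline: | P0 0-3 | idle 3-15 | P2 15-21 | P6 21-26 | P4 26-32 | P5 32-39 | P3 39-47 | P1 47-57 |
Completion: P0=3  P1=57  P2=21  P3=47  P4=32  P5=39  P6=26
Turnaround (C−A): P0=3  P1=42  P2=6  P3=30  P4=14  P5=20  P6=5
Turnaround times: P0=3, P1=42, P2=6, P3=30, P4=14, P5=20, P6=5
Average turnaround = (3+42+6+30+14+20+5) / 7 = 120/7 = 17.14

17.14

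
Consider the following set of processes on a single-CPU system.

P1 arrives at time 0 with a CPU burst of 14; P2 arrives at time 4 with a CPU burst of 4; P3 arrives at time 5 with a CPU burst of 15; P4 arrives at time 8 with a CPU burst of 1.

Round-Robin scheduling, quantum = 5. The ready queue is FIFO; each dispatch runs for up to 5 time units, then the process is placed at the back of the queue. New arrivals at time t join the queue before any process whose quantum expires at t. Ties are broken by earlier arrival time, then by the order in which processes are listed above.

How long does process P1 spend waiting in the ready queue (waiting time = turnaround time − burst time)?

Timeline: | P1 0-5 | P2 5-9 | P3 9-14 | P1 14-19 | P4 19-20 | P3 20-25 | P1 25-29 | P3 29-34 |
Completion: P1=29  P2=9  P3=34  P4=20
Turnaround (C−A): P1=29  P2=5  P3=29  P4=12
Waiting(P1) = turnaround − burst = 29 − 14 = 15

15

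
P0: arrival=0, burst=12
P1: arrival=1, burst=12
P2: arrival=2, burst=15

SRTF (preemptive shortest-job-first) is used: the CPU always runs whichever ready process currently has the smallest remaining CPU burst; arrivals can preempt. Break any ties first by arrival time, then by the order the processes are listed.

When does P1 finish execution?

Schedule: | P0 0-12 | P1 12-24 | P2 24-39 |
Completion: P0=12  P1=24  P2=39

24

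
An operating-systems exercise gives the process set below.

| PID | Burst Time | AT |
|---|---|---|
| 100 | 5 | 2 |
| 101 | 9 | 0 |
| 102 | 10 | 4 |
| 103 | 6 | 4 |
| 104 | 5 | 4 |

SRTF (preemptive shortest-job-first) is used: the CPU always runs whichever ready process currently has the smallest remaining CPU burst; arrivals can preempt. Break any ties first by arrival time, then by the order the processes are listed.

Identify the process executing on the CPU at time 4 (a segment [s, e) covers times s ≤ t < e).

100

Gantt: | 101 0-2 | 100 2-7 | 104 7-12 | 103 12-18 | 101 18-25 | 102 25-35 |
Completion: 100=7  101=25  102=35  103=18  104=12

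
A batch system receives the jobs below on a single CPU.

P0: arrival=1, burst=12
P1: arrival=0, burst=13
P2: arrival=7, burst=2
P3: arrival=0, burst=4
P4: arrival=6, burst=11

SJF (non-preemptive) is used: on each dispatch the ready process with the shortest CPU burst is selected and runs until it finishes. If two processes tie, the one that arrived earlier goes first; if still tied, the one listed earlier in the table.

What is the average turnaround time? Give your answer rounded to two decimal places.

Gantt: | P3 0-4 | P0 4-16 | P2 16-18 | P4 18-29 | P1 29-42 |
Completion: P0=16  P1=42  P2=18  P3=4  P4=29
Turnaround (C−A): P0=15  P1=42  P2=11  P3=4  P4=23
Turnaround times: P0=15, P1=42, P2=11, P3=4, P4=23
Average turnaround = (15+42+11+4+23) / 5 = 95/5 = 19.00

19.00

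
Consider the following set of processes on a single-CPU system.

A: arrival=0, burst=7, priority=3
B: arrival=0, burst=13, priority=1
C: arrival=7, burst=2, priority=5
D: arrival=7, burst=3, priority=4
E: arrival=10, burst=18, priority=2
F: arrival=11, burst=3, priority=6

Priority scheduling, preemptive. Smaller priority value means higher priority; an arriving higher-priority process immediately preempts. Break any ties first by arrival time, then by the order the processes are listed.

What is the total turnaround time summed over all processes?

Schedule: | B 0-13 | E 13-31 | A 31-38 | D 38-41 | C 41-43 | F 43-46 |
Completion: A=38  B=13  C=43  D=41  E=31  F=46
Turnaround (C−A): A=38  B=13  C=36  D=34  E=21  F=35
Turnaround = completion − arrival: A=38, B=13, C=36, D=34, E=21, F=35
Total turnaround = 38 + 13 + 36 + 34 + 21 + 35 = 177

177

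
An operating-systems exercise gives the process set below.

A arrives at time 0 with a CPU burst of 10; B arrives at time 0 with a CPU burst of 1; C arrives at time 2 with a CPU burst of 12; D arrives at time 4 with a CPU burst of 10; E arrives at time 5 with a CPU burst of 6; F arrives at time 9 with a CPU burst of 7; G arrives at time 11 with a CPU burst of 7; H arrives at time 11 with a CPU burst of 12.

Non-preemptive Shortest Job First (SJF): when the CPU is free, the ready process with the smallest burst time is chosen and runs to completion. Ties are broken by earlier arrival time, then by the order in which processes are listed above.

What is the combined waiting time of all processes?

Schedule: | B 0-1 | A 1-11 | E 11-17 | F 17-24 | G 24-31 | D 31-41 | C 41-53 | H 53-65 |
Completion: A=11  B=1  C=53  D=41  E=17  F=24  G=31  H=65
Waiting = turnaround − burst: A=1, B=0, C=39, D=27, E=6, F=8, G=13, H=42
Total waiting = 1 + 0 + 39 + 27 + 6 + 8 + 13 + 42 = 136

136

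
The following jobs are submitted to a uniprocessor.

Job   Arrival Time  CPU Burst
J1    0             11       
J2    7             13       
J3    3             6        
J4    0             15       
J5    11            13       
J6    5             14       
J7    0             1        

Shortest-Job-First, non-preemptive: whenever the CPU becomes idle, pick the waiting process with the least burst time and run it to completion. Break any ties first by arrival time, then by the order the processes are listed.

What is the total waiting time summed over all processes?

Schedule: | J7 0-1 | J1 1-12 | J3 12-18 | J2 18-31 | J5 31-44 | J6 44-58 | J4 58-73 |
Completion: J1=12  J2=31  J3=18  J4=73  J5=44  J6=58  J7=1
Turnaround (C−A): J1=12  J2=24  J3=15  J4=73  J5=33  J6=53  J7=1
Waiting = turnaround − burst: J1=1, J2=11, J3=9, J4=58, J5=20, J6=39, J7=0
Total waiting = 1 + 11 + 9 + 58 + 20 + 39 + 0 = 138

138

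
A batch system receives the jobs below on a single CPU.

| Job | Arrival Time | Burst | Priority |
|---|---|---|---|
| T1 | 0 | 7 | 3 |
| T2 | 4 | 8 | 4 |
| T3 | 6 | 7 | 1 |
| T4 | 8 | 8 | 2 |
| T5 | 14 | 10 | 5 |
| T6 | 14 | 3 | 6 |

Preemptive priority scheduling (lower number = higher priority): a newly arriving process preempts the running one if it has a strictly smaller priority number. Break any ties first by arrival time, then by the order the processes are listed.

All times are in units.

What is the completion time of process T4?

21

Schedule: | T1 0-6 | T3 6-13 | T4 13-21 | T1 21-22 | T2 22-30 | T5 30-40 | T6 40-43 |
Completion: T1=22  T2=30  T3=13  T4=21  T5=40  T6=43
Turnaround (C−A): T1=22  T2=26  T3=7  T4=13  T5=26  T6=29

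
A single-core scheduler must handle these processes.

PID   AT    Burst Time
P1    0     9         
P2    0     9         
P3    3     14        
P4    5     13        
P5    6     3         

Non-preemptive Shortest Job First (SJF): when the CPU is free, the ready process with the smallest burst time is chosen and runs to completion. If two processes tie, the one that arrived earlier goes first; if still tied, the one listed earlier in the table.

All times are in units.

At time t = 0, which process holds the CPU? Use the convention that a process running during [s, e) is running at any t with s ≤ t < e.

Gantt: | P1 0-9 | P5 9-12 | P2 12-21 | P4 21-34 | P3 34-48 |
Completion: P1=9  P2=21  P3=48  P4=34  P5=12

P1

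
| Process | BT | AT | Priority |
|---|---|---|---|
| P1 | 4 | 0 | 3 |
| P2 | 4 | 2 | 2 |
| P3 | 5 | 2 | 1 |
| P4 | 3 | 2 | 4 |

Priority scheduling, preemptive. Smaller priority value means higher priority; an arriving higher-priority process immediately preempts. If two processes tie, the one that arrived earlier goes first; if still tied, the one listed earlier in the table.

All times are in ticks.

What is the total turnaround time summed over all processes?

Timeline: | P1 0-2 | P3 2-7 | P2 7-11 | P1 11-13 | P4 13-16 |
Completion: P1=13  P2=11  P3=7  P4=16
Turnaround (C−A): P1=13  P2=9  P3=5  P4=14
Turnaround = completion − arrival: P1=13, P2=9, P3=5, P4=14
Total turnaround = 13 + 9 + 5 + 14 = 41

41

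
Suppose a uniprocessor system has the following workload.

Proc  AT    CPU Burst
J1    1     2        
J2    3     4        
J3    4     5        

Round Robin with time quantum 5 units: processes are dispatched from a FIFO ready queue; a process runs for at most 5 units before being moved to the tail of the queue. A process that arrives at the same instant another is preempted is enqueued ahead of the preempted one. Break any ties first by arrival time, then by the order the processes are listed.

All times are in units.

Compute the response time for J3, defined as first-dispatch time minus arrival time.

Schedule: | idle 0-1 | J1 1-3 | J2 3-7 | J3 7-12 |
Completion: J1=3  J2=7  J3=12
Turnaround (C−A): J1=2  J2=4  J3=8
Response(J3) = first start − arrival = 7 − 4 = 3

3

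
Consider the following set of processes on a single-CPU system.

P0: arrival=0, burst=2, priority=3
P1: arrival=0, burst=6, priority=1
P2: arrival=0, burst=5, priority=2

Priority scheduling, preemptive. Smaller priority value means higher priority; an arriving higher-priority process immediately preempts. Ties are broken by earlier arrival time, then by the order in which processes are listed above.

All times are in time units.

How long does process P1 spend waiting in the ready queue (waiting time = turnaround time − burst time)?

Timeline: | P1 0-6 | P2 6-11 | P0 11-13 |
Completion: P0=13  P1=6  P2=11
Waiting(P1) = turnaround − burst = 6 − 6 = 0

0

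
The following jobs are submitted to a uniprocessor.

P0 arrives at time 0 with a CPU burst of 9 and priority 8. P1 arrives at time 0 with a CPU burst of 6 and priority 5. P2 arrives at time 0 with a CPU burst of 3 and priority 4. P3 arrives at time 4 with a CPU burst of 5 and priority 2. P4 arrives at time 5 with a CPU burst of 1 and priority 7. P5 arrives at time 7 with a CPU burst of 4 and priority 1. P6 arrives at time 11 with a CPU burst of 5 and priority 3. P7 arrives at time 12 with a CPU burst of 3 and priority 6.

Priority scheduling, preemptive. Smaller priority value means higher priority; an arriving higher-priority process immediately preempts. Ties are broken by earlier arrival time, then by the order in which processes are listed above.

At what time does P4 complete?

27

Timeline: | P2 0-3 | P1 3-4 | P3 4-7 | P5 7-11 | P3 11-13 | P6 13-18 | P1 18-23 | P7 23-26 | P4 26-27 | P0 27-36 |
Completion: P0=36  P1=23  P2=3  P3=13  P4=27  P5=11  P6=18  P7=26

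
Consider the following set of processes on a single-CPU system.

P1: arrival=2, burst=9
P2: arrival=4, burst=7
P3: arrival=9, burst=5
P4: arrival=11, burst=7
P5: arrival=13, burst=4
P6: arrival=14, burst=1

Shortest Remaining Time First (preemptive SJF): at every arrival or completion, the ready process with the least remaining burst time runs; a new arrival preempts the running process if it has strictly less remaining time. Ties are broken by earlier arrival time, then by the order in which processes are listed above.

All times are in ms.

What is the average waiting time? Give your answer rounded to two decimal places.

Gantt: | idle 0-2 | P1 2-11 | P3 11-14 | P6 14-15 | P3 15-17 | P5 17-21 | P2 21-28 | P4 28-35 |
Completion: P1=11  P2=28  P3=17  P4=35  P5=21  P6=15
Turnaround (C−A): P1=9  P2=24  P3=8  P4=24  P5=8  P6=1
Waiting times: P1=0, P2=17, P3=3, P4=17, P5=4, P6=0
Average waiting = (0+17+3+17+4+0) / 6 = 41/6 = 6.83

6.83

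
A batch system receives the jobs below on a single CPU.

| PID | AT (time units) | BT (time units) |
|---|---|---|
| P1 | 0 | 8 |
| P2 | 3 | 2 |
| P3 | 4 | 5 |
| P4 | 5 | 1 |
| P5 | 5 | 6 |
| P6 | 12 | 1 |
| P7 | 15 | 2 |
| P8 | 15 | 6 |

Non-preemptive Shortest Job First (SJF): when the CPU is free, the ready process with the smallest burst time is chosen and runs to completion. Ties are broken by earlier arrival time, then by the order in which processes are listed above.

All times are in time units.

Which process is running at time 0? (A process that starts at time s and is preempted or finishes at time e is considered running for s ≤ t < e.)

P1

Timeline: | P1 0-8 | P4 8-9 | P2 9-11 | P3 11-16 | P6 16-17 | P7 17-19 | P5 19-25 | P8 25-31 |
Completion: P1=8  P2=11  P3=16  P4=9  P5=25  P6=17  P7=19  P8=31
Turnaround (C−A): P1=8  P2=8  P3=12  P4=4  P5=20  P6=5  P7=4  P8=16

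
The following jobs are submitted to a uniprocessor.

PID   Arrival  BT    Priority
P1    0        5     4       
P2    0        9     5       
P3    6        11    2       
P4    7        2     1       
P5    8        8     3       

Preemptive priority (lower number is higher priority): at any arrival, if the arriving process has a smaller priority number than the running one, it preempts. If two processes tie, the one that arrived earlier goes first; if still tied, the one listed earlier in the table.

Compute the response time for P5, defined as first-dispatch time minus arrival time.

Schedule: | P1 0-5 | P2 5-6 | P3 6-7 | P4 7-9 | P3 9-19 | P5 19-27 | P2 27-35 |
Completion: P1=5  P2=35  P3=19  P4=9  P5=27
Turnaround (C−A): P1=5  P2=35  P3=13  P4=2  P5=19
Response(P5) = first start − arrival = 19 − 8 = 11

11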